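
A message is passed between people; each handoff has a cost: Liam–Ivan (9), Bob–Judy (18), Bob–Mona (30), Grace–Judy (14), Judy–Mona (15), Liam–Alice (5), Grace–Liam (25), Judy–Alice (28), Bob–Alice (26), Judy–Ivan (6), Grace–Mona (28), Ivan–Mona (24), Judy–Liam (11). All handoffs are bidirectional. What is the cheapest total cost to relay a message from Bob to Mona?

Checking several routes:
Bob -> Judy -> Ivan -> Mona: 18 + 6 + 24 = 48
Bob -> Judy -> Mona: 18 + 15 = 33
Bob -> Mona: 30
Best route has total 30.

30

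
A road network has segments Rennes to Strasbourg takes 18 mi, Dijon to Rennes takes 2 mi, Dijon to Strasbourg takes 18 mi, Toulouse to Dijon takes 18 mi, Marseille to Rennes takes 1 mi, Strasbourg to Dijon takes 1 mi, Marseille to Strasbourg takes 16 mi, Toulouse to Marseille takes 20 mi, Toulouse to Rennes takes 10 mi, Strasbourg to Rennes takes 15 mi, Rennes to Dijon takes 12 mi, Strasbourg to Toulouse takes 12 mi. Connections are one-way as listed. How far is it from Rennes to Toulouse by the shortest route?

30

Candidate routes:
Rennes-Dijon-Strasbourg-Toulouse: 12 + 18 + 12 = 42
Rennes-Strasbourg-Toulouse: 18 + 12 = 30
Shortest: 30 mi.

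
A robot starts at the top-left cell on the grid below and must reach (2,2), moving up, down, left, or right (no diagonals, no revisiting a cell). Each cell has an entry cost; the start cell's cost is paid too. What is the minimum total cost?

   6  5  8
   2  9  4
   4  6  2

20

Path r0c0 → r1c0 → r2c0 → r2c1 → r2c2: 6 + 2 + 4 + 6 + 2 = 20.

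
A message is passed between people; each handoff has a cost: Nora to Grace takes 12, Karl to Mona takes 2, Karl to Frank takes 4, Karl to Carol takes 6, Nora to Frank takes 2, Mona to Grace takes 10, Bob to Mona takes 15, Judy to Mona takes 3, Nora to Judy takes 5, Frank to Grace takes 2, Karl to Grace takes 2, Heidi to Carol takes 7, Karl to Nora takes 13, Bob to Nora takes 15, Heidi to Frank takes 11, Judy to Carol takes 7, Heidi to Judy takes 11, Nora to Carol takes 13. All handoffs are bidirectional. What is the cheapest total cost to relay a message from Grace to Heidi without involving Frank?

Checking several routes:
Grace → Karl → Mona → Judy → Heidi: 2 + 2 + 3 + 11 = 18
Grace → Karl → Mona → Judy → Carol → Heidi: 2 + 2 + 3 + 7 + 7 = 21
Grace → Karl → Carol → Heidi: 2 + 6 + 7 = 15
Grace → Mona → Judy → Heidi: 10 + 3 + 11 = 24
Best route has total 15.

15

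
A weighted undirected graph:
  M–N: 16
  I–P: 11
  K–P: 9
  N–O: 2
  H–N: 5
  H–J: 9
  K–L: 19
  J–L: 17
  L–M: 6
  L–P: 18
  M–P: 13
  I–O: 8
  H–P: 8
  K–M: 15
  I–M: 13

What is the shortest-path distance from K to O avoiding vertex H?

28

Checking several routes:
K-P-M-N-O: 9 + 13 + 16 + 2 = 40
K-P-I-O: 9 + 11 + 8 = 28
K-M-N-O: 15 + 16 + 2 = 33
K-M-I-O: 15 + 13 + 8 = 36
The minimum is 28.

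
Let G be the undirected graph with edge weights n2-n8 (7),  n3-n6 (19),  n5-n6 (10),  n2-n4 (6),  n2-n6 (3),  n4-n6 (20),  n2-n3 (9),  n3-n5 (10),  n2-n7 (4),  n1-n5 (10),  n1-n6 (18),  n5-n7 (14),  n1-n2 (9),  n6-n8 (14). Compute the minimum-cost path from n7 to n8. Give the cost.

Comparing a few candidate routes:
n7 - n2 - n6 - n8: 4 + 3 + 14 = 21
n7 - n5 - n6 - n2 - n8: 14 + 10 + 3 + 7 = 34
n7 - n2 - n8: 4 + 7 = 11
Best route has total 11.

11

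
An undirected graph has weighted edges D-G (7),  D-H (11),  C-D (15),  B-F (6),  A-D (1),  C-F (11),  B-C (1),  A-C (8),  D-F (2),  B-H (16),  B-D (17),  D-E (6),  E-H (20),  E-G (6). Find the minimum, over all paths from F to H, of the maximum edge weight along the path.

Comparing a few candidate routes:
F - C - A - D - H: max(11, 8, 1, 11) = 11
F - B - C - D - H: max(6, 1, 15, 11) = 15
F - B - C - A - D - H: max(6, 1, 8, 1, 11) = 11
F - D - H: max(2, 11) = 11
F - C - D - H: max(11, 15, 11) = 15
F - C - B - H: max(11, 1, 16) = 16
Best route has worst link 11.

11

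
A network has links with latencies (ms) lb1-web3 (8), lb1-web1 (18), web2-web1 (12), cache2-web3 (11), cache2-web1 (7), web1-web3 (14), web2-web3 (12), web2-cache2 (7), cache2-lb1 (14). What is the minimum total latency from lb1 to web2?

20

A few of the lb1→web2 routes:
lb1 - web1 - web2: 18 + 12 = 30
lb1 - web3 - web2: 8 + 12 = 20
lb1 - cache2 - web2: 14 + 7 = 21
lb1 - web3 - cache2 - web2: 8 + 11 + 7 = 26
Best route has total 20 ms.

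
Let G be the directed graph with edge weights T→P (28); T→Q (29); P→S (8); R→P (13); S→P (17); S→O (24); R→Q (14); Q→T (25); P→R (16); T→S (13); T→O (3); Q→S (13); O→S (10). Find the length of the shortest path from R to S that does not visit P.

Candidate routes:
R -> Q -> S: 14 + 13 = 27
R -> Q -> T -> S: 14 + 25 + 13 = 52
R -> Q -> T -> O -> S: 14 + 25 + 3 + 10 = 52
Best route has total 27.

27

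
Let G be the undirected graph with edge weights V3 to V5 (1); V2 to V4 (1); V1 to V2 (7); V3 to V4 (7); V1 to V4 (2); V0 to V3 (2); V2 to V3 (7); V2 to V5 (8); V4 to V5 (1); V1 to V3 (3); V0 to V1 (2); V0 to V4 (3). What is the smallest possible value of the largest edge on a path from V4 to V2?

1

Comparing a few candidate routes:
V4 -> V3 -> V2: max(7, 7) = 7
V4 -> V3 -> V0 -> V1 -> V2: max(7, 2, 2, 7) = 7
V4 -> V3 -> V1 -> V2: max(7, 3, 7) = 7
V4 -> V2: max(1) = 1
The minimum achievable maximum is 1.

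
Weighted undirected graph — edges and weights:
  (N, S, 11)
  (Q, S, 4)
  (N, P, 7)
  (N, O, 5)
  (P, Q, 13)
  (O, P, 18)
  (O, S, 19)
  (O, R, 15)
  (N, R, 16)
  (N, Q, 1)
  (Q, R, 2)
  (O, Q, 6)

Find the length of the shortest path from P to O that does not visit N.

18

Routes from P to O avoiding N:
P -> Q -> S -> O: 13 + 4 + 19 = 36
P -> O: 18
P -> Q -> O: 13 + 6 = 19
P -> Q -> R -> O: 13 + 2 + 15 = 30
Best route has total 18.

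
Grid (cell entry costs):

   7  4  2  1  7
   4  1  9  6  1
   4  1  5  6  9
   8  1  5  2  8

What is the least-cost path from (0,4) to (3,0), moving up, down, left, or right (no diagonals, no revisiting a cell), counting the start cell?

One optimal route is (0,4) → (0,3) → (0,2) → (0,1) → (1,1) → (2,1) → (3,1) → (3,0).
Its cost is 7 + 1 + 2 + 4 + 1 + 1 + 1 + 8 = 25.

25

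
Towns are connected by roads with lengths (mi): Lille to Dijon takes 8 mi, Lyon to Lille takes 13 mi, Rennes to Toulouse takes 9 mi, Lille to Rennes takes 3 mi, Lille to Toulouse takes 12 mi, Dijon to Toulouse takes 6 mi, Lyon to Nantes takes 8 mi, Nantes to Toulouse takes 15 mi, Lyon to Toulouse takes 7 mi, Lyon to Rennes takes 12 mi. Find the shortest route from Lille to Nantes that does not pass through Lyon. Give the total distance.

27

Paths from Lille to Nantes avoiding Lyon:
Lille-Toulouse-Nantes: 12 + 15 = 27
Lille-Dijon-Toulouse-Nantes: 8 + 6 + 15 = 29
Lille-Rennes-Toulouse-Nantes: 3 + 9 + 15 = 27
The minimum is 27 mi.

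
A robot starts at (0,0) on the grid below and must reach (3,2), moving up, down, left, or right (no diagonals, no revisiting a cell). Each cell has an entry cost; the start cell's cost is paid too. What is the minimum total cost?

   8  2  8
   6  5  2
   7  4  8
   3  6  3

Best path: (0,0)→(0,1)→(1,1)→(1,2)→(2,2)→(3,2)
Cost: 8 + 2 + 5 + 2 + 8 + 3 = 28

28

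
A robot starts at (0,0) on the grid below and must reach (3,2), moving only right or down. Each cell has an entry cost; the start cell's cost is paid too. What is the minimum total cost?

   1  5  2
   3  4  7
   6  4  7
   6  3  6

Path [0,0] -> [1,0] -> [1,1] -> [2,1] -> [3,1] -> [3,2]: 1 + 3 + 4 + 4 + 3 + 6 = 21.

21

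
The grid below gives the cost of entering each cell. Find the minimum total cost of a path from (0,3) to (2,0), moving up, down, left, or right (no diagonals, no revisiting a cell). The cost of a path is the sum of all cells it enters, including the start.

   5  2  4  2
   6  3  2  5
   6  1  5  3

18

Take r0c3→r0c2→r0c1→r1c1→r2c1→r2c0 for a total of 2 + 4 + 2 + 3 + 1 + 6 = 18.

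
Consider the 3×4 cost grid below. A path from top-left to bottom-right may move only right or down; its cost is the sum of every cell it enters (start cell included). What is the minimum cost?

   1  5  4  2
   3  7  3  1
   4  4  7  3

One optimal route is [0,0] -> [0,1] -> [0,2] -> [0,3] -> [1,3] -> [2,3].
Its cost is 1 + 5 + 4 + 2 + 1 + 3 = 16.

16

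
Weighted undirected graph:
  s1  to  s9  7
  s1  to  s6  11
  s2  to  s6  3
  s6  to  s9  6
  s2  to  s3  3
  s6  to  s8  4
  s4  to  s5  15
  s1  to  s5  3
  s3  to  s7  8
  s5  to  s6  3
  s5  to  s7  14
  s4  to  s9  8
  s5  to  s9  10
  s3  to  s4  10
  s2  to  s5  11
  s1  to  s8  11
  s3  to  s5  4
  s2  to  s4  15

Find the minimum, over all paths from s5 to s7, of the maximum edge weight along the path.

A few of the s5→s7 routes:
s5 - s3 - s7: max(4, 8) = 8
s5 - s1 - s9 - s6 - s2 - s3 - s7: max(3, 7, 6, 3, 3, 8) = 8
s5 - s9 - s6 - s2 - s3 - s7: max(10, 6, 3, 3, 8) = 10
s5 - s9 - s4 - s3 - s7: max(10, 8, 10, 8) = 10
s5 - s6 - s2 - s3 - s7: max(3, 3, 3, 8) = 8
Best route has worst link 8.

8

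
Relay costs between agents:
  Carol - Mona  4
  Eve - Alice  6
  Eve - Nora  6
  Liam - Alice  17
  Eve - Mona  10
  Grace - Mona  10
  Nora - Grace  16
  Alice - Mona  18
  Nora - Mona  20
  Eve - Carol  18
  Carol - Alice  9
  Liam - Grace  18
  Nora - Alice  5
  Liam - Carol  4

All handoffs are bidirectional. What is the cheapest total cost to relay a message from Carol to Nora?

Comparing a few candidate routes:
Carol → Eve → Nora: 18 + 6 = 24
Carol → Mona → Eve → Nora: 4 + 10 + 6 = 20
Carol → Alice → Eve → Nora: 9 + 6 + 6 = 21
Carol → Mona → Eve → Alice → Nora: 4 + 10 + 6 + 5 = 25
Carol → Mona → Nora: 4 + 20 = 24
Carol → Alice → Nora: 9 + 5 = 14
Shortest: 14.

14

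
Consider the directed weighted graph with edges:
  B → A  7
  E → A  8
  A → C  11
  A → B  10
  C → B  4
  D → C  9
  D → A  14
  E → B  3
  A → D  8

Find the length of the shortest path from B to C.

Paths from B to C:
B -> A -> D -> C: 7 + 8 + 9 = 24
B -> A -> C: 7 + 11 = 18
The minimum is 18.

18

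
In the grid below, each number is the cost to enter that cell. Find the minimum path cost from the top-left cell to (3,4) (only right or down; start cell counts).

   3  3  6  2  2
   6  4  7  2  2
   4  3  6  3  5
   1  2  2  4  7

28

Best path: r0c0→r0c1→r1c1→r2c1→r3c1→r3c2→r3c3→r3c4
Cost: 3 + 3 + 4 + 3 + 2 + 2 + 4 + 7 = 28
For comparison, the top-then-right route costs 30.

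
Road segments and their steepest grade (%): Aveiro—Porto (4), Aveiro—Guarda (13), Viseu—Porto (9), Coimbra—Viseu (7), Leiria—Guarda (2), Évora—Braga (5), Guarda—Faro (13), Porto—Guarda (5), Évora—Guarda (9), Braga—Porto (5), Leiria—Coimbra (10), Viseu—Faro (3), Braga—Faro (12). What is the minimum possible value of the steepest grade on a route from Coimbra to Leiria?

A few of the Coimbra→Leiria routes:
Coimbra → Viseu → Faro → Braga → Porto → Guarda → Leiria: max(7, 3, 12, 5, 5, 2) = 12
Coimbra → Leiria: max(10) = 10
Coimbra → Viseu → Porto → Guarda → Leiria: max(7, 9, 5, 2) = 9
Coimbra → Viseu → Faro → Braga → Évora → Guarda → Leiria: max(7, 3, 12, 5, 9, 2) = 12
Coimbra → Viseu → Porto → Braga → Évora → Guarda → Leiria: max(7, 9, 5, 5, 9, 2) = 9
Best route has worst link 9%.

9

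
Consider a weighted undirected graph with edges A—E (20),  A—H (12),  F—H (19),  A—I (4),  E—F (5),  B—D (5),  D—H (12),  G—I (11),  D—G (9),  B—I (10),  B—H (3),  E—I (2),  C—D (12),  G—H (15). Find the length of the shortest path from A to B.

Checking several routes:
A -> I -> B: 4 + 10 = 14
A -> H -> D -> B: 12 + 12 + 5 = 29
A -> H -> B: 12 + 3 = 15
The minimum is 14.

14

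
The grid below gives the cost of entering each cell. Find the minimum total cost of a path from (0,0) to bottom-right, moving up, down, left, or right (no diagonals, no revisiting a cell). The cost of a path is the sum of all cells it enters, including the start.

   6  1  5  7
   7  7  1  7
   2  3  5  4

Take [0,0] [0,1] [0,2] [1,2] [2,2] [2,3] for a total of 6 + 1 + 5 + 1 + 5 + 4 = 22.

22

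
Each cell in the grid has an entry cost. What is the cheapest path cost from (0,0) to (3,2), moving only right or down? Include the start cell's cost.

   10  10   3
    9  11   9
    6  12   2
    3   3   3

34

One optimal route is [0,0] → [1,0] → [2,0] → [3,0] → [3,1] → [3,2].
Its cost is 10 + 9 + 6 + 3 + 3 + 3 = 34.
For comparison, the top-then-right route costs 37.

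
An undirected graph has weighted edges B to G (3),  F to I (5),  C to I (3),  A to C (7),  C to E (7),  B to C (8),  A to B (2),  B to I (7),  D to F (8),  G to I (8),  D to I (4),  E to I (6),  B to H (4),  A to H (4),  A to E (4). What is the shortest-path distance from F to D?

8

Paths from F to D:
F -> D: 8
F -> I -> D: 5 + 4 = 9
The minimum is 8.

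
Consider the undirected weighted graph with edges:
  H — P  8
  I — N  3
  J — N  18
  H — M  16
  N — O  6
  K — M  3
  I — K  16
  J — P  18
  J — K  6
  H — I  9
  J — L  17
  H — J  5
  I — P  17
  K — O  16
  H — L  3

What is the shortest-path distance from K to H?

11

A few of the K→H routes:
K -> J -> H: 6 + 5 = 11
K -> M -> H: 3 + 16 = 19
K -> J -> L -> H: 6 + 17 + 3 = 26
K -> I -> H: 16 + 9 = 25
Shortest: 11.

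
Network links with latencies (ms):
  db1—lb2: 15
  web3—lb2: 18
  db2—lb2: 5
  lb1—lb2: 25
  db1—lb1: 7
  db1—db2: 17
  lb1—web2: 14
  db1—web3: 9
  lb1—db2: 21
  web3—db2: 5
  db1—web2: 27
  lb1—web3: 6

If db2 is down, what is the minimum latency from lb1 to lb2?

22

Comparing a few candidate routes:
lb1→web3→lb2: 6 + 18 = 24
lb1→web3→db1→lb2: 6 + 9 + 15 = 30
lb1→db1→lb2: 7 + 15 = 22
lb1→lb2: 25
The minimum is 22 ms.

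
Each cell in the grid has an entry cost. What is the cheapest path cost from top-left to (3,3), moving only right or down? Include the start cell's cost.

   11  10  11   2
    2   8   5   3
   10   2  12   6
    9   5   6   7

41

Best path: r0c0 -> r1c0 -> r1c1 -> r2c1 -> r3c1 -> r3c2 -> r3c3
Cost: 11 + 2 + 8 + 2 + 5 + 6 + 7 = 41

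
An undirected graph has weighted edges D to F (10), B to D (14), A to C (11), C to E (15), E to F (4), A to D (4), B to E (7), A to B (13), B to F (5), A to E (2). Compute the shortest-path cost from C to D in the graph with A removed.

29

Routes from C to D avoiding A:
C - E - F - B - D: 15 + 4 + 5 + 14 = 38
C - E - F - D: 15 + 4 + 10 = 29
C - E - B - D: 15 + 7 + 14 = 36
C - E - B - F - D: 15 + 7 + 5 + 10 = 37
The minimum is 29.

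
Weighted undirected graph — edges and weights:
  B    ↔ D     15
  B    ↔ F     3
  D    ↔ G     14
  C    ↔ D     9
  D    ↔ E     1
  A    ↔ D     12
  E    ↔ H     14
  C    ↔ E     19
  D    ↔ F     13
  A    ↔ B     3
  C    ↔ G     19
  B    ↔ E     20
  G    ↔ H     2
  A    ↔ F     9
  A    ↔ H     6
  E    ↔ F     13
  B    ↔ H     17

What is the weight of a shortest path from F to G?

Some routes from F to G:
F - E - D - G: 13 + 1 + 14 = 28
F - D - G: 13 + 14 = 27
F - B - A - H - G: 3 + 3 + 6 + 2 = 14
F - A - H - G: 9 + 6 + 2 = 17
F - B - H - G: 3 + 17 + 2 = 22
Shortest: 14.

14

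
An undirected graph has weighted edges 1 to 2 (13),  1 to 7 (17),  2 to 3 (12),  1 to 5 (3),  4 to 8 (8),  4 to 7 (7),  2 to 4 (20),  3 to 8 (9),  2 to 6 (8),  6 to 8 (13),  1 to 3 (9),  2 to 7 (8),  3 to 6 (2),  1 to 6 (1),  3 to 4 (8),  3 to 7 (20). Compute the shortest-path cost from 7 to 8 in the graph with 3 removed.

Comparing a few candidate routes:
7 → 1 → 6 → 8: 17 + 1 + 13 = 31
7 → 4 → 2 → 6 → 8: 7 + 20 + 8 + 13 = 48
7 → 2 → 1 → 6 → 8: 8 + 13 + 1 + 13 = 35
7 → 4 → 8: 7 + 8 = 15
7 → 2 → 6 → 8: 8 + 8 + 13 = 29
7 → 2 → 4 → 8: 8 + 20 + 8 = 36
Best route has total 15.

15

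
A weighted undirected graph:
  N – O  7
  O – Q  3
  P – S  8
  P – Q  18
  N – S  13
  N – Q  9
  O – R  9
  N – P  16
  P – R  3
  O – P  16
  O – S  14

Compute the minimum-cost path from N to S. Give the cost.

Comparing a few candidate routes:
N-O-S: 7 + 14 = 21
N-P-S: 16 + 8 = 24
N-O-P-S: 7 + 16 + 8 = 31
N-O-R-P-S: 7 + 9 + 3 + 8 = 27
N-S: 13
N-Q-O-S: 9 + 3 + 14 = 26
Shortest: 13.

13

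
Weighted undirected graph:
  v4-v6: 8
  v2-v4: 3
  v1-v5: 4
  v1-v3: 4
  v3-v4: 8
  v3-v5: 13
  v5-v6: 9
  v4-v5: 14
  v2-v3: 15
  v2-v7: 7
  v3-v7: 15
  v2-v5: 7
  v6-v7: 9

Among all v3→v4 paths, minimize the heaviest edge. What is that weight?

7

A few of the v3→v4 routes:
v3 -> v4: max(8) = 8
v3 -> v1 -> v5 -> v6 -> v7 -> v2 -> v4: max(4, 4, 9, 9, 7, 3) = 9
v3 -> v5 -> v2 -> v4: max(13, 7, 3) = 13
v3 -> v1 -> v5 -> v2 -> v4: max(4, 4, 7, 3) = 7
v3 -> v1 -> v5 -> v6 -> v4: max(4, 4, 9, 8) = 9
v3 -> v1 -> v5 -> v2 -> v7 -> v6 -> v4: max(4, 4, 7, 7, 9, 8) = 9
Best route has worst link 7.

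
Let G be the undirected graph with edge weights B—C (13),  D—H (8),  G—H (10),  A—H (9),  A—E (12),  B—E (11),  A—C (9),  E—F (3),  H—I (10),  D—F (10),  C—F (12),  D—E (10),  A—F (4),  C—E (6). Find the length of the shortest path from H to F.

13

Checking several routes:
H -> A -> C -> E -> F: 9 + 9 + 6 + 3 = 27
H -> A -> E -> F: 9 + 12 + 3 = 24
H -> D -> F: 8 + 10 = 18
H -> A -> F: 9 + 4 = 13
H -> D -> E -> F: 8 + 10 + 3 = 21
Best route has total 13.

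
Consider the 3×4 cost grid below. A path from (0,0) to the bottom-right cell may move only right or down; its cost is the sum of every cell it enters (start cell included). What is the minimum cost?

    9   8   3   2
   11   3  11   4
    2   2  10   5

Path [0,0] -> [0,1] -> [0,2] -> [0,3] -> [1,3] -> [2,3]: 9 + 8 + 3 + 2 + 4 + 5 = 31.

31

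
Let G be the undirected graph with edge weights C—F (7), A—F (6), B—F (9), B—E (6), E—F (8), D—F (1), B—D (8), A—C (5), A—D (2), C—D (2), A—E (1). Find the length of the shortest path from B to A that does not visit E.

10

Checking several routes:
B - D - C - A: 8 + 2 + 5 = 15
B - D - A: 8 + 2 = 10
B - F - D - A: 9 + 1 + 2 = 12
B - F - A: 9 + 6 = 15
Best route has total 10.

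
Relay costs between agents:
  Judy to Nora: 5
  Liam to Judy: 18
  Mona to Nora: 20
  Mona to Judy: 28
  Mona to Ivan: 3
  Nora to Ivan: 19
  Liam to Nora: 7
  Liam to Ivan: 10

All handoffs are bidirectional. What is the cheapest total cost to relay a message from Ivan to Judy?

22

Comparing a few candidate routes:
Ivan → Nora → Judy: 19 + 5 = 24
Ivan → Nora → Liam → Judy: 19 + 7 + 18 = 44
Ivan → Liam → Judy: 10 + 18 = 28
Ivan → Mona → Nora → Judy: 3 + 20 + 5 = 28
Ivan → Liam → Nora → Judy: 10 + 7 + 5 = 22
Ivan → Mona → Judy: 3 + 28 = 31
Shortest: 22.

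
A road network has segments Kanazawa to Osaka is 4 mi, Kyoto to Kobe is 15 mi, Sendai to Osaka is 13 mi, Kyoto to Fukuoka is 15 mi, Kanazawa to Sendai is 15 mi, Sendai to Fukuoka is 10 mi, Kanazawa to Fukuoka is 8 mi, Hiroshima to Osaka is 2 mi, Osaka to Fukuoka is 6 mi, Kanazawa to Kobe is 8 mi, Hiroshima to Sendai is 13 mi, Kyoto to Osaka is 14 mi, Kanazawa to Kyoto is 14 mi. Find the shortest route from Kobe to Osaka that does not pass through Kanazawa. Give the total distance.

Candidate routes:
Kobe -> Kyoto -> Osaka: 15 + 14 = 29
Kobe -> Kyoto -> Fukuoka -> Sendai -> Osaka: 15 + 15 + 10 + 13 = 53
Kobe -> Kyoto -> Fukuoka -> Sendai -> Hiroshima -> Osaka: 15 + 15 + 10 + 13 + 2 = 55
Kobe -> Kyoto -> Fukuoka -> Osaka: 15 + 15 + 6 = 36
Best route has total 29 mi.

29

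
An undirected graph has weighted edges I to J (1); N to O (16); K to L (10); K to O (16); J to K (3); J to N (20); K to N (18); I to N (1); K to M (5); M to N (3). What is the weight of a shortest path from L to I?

14

A few of the L→I routes:
L - K - M - N - I: 10 + 5 + 3 + 1 = 19
L - K - J - I: 10 + 3 + 1 = 14
L - K - M - N - J - I: 10 + 5 + 3 + 20 + 1 = 39
L - K - J - N - I: 10 + 3 + 20 + 1 = 34
L - K - N - I: 10 + 18 + 1 = 29
Best route has total 14.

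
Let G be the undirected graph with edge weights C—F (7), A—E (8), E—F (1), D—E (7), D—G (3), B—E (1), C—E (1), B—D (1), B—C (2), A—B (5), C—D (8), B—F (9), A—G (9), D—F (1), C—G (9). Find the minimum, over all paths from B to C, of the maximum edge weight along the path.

Checking several routes:
B -> E -> C: max(1, 1) = 1
B -> D -> F -> E -> C: max(1, 1, 1, 1) = 1
B -> C: max(2) = 2
Best route has worst link 1.

1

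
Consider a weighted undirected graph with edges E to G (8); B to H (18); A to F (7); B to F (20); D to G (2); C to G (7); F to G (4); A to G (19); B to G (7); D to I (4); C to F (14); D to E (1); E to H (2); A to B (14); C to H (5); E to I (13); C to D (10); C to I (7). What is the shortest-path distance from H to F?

9

Checking several routes:
H-E-G-F: 2 + 8 + 4 = 14
H-C-I-D-G-F: 5 + 7 + 4 + 2 + 4 = 22
H-C-F: 5 + 14 = 19
H-E-D-G-F: 2 + 1 + 2 + 4 = 9
H-C-G-F: 5 + 7 + 4 = 16
H-C-D-G-F: 5 + 10 + 2 + 4 = 21
The minimum is 9.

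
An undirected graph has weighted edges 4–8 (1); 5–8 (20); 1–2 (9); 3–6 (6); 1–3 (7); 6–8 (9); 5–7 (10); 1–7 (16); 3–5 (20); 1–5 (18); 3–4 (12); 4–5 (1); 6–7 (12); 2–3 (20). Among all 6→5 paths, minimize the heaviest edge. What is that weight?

A few of the 6→5 routes:
6 - 3 - 4 - 5: max(6, 12, 1) = 12
6 - 3 - 1 - 7 - 5: max(6, 7, 16, 10) = 16
6 - 7 - 5: max(12, 10) = 12
6 - 7 - 1 - 3 - 4 - 5: max(12, 16, 7, 12, 1) = 16
6 - 8 - 4 - 3 - 1 - 7 - 5: max(9, 1, 12, 7, 16, 10) = 16
6 - 8 - 4 - 5: max(9, 1, 1) = 9
The minimum achievable maximum is 9.

9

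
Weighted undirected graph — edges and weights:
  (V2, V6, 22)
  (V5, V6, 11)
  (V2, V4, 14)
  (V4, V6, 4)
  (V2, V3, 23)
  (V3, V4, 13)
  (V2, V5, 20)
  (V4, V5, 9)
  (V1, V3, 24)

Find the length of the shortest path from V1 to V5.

46

Comparing a few candidate routes:
V1 -> V3 -> V2 -> V5: 24 + 23 + 20 = 67
V1 -> V3 -> V4 -> V6 -> V5: 24 + 13 + 4 + 11 = 52
V1 -> V3 -> V2 -> V4 -> V5: 24 + 23 + 14 + 9 = 70
V1 -> V3 -> V4 -> V5: 24 + 13 + 9 = 46
Best route has total 46.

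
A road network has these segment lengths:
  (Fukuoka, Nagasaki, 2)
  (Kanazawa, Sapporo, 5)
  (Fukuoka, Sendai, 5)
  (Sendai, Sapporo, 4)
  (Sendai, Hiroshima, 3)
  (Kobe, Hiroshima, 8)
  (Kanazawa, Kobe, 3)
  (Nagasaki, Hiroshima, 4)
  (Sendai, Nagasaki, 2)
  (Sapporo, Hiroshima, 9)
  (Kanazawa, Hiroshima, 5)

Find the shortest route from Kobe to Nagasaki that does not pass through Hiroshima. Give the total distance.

14

Paths from Kobe to Nagasaki avoiding Hiroshima:
Kobe→Kanazawa→Sapporo→Sendai→Nagasaki: 3 + 5 + 4 + 2 = 14
Kobe→Kanazawa→Sapporo→Sendai→Fukuoka→Nagasaki: 3 + 5 + 4 + 5 + 2 = 19
Best route has total 14.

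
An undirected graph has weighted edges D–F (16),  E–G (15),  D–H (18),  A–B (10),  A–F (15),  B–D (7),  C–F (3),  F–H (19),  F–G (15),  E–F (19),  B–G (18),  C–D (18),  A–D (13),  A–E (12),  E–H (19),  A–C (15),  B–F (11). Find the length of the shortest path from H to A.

31

Checking several routes:
H-D-A: 18 + 13 = 31
H-D-B-A: 18 + 7 + 10 = 35
H-F-A: 19 + 15 = 34
H-F-C-A: 19 + 3 + 15 = 37
H-E-A: 19 + 12 = 31
Shortest: 31.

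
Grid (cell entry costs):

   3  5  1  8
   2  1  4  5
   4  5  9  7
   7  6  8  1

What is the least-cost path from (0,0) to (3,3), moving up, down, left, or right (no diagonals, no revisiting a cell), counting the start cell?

23

One optimal route is r0c0→r1c0→r1c1→r1c2→r1c3→r2c3→r3c3.
Its cost is 3 + 2 + 1 + 4 + 5 + 7 + 1 = 23.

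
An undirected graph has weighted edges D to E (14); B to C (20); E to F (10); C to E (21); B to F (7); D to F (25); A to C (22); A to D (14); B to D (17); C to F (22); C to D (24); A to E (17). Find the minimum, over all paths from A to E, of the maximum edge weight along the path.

14

Some routes from A to E:
A → D → B → C → F → E: max(14, 17, 20, 22, 10) = 22
A → D → B → F → E: max(14, 17, 7, 10) = 17
A → D → E: max(14, 14) = 14
A → D → B → F → C → E: max(14, 17, 7, 22, 21) = 22
A → E: max(17) = 17
A → D → B → C → E: max(14, 17, 20, 21) = 21
The minimum achievable maximum is 14.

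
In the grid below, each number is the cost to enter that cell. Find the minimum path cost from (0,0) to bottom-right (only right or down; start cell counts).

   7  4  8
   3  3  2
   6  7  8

Take [0,0] → [1,0] → [1,1] → [1,2] → [2,2] for a total of 7 + 3 + 3 + 2 + 8 = 23.

23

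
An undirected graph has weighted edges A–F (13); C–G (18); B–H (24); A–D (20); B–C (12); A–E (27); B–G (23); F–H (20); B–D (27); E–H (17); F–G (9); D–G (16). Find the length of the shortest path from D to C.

34

Some routes from D to C:
D - A - F - G - B - C: 20 + 13 + 9 + 23 + 12 = 77
D - G - B - C: 16 + 23 + 12 = 51
D - G - C: 16 + 18 = 34
D - B - C: 27 + 12 = 39
D - B - G - C: 27 + 23 + 18 = 68
D - A - F - G - C: 20 + 13 + 9 + 18 = 60
The minimum is 34.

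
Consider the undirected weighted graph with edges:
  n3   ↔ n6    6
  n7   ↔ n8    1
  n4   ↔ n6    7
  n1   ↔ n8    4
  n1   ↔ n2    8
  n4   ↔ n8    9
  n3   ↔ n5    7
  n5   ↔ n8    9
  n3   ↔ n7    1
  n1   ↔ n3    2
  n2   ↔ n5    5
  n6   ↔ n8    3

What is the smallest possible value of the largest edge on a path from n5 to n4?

7

Some routes from n5 to n4:
n5-n3-n6-n4: max(7, 6, 7) = 7
n5-n3-n7-n8-n6-n4: max(7, 1, 1, 3, 7) = 7
n5-n3-n1-n8-n6-n4: max(7, 2, 4, 3, 7) = 7
The minimum achievable maximum is 7.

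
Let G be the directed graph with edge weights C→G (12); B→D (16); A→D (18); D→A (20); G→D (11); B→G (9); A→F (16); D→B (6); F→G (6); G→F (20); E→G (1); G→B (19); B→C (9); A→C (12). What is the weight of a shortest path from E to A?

Paths from E to A:
E -> G -> B -> D -> A: 1 + 19 + 16 + 20 = 56
E -> G -> D -> A: 1 + 11 + 20 = 32
Shortest: 32.

32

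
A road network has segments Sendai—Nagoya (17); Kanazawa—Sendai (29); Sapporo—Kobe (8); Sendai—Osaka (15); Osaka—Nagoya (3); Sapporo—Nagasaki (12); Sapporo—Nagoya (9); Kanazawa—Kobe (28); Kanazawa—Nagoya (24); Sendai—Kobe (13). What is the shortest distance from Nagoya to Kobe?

Checking several routes:
Nagoya -> Sendai -> Kobe: 17 + 13 = 30
Nagoya -> Kanazawa -> Kobe: 24 + 28 = 52
Nagoya -> Kanazawa -> Sendai -> Kobe: 24 + 29 + 13 = 66
Nagoya -> Osaka -> Sendai -> Kobe: 3 + 15 + 13 = 31
Nagoya -> Sendai -> Kanazawa -> Kobe: 17 + 29 + 28 = 74
Nagoya -> Sapporo -> Kobe: 9 + 8 = 17
The minimum is 17 mi.

17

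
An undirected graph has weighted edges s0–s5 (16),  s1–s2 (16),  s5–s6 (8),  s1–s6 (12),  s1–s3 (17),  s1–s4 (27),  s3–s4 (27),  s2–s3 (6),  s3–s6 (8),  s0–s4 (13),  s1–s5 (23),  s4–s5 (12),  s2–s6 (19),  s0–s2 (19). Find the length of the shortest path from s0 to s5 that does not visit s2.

16

Comparing a few candidate routes:
s0 → s4 → s1 → s6 → s5: 13 + 27 + 12 + 8 = 60
s0 → s4 → s3 → s6 → s5: 13 + 27 + 8 + 8 = 56
s0 → s4 → s5: 13 + 12 = 25
s0 → s5: 16
Best route has total 16.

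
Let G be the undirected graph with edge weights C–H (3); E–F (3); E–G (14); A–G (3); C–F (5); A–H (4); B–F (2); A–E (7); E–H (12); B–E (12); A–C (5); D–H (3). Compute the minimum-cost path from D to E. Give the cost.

14

Some routes from D to E:
D - H - E: 3 + 12 = 15
D - H - C - F - E: 3 + 3 + 5 + 3 = 14
D - H - A - E: 3 + 4 + 7 = 14
D - H - A - C - F - E: 3 + 4 + 5 + 5 + 3 = 20
D - H - C - A - E: 3 + 3 + 5 + 7 = 18
D - H - A - G - E: 3 + 4 + 3 + 14 = 24
The minimum is 14.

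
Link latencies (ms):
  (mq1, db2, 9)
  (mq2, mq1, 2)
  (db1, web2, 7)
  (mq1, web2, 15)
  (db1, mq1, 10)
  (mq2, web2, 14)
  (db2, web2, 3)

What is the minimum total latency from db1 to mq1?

Candidate routes:
db1 -> web2 -> mq1: 7 + 15 = 22
db1 -> web2 -> mq2 -> mq1: 7 + 14 + 2 = 23
db1 -> mq1: 10
db1 -> web2 -> db2 -> mq1: 7 + 3 + 9 = 19
Best route has total 10 ms.

10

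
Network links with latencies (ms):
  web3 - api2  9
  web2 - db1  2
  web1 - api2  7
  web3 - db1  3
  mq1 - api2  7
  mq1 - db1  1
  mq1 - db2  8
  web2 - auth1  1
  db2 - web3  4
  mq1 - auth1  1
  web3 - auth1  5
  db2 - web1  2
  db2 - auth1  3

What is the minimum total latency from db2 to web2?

Checking several routes:
db2 - mq1 - auth1 - web2: 8 + 1 + 1 = 10
db2 - auth1 - web2: 3 + 1 = 4
db2 - web3 - db1 - web2: 4 + 3 + 2 = 9
db2 - auth1 - mq1 - db1 - web2: 3 + 1 + 1 + 2 = 7
db2 - web3 - auth1 - web2: 4 + 5 + 1 = 10
The minimum is 4 ms.

4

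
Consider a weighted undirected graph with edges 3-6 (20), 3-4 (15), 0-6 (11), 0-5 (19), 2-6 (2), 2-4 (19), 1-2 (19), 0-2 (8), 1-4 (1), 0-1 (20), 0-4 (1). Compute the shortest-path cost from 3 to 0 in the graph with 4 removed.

30

Candidate routes:
3-6-0: 20 + 11 = 31
3-6-2-1-0: 20 + 2 + 19 + 20 = 61
3-6-2-0: 20 + 2 + 8 = 30
Shortest: 30.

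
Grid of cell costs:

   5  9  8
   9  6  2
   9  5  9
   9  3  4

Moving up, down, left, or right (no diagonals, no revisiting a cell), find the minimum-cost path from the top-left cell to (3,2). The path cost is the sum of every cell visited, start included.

Take [0,0]→[0,1]→[1,1]→[2,1]→[3,1]→[3,2] for a total of 5 + 9 + 6 + 5 + 3 + 4 = 32.

32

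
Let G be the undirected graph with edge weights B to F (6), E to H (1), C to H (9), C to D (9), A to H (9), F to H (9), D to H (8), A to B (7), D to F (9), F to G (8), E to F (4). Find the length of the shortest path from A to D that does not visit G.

17

Comparing a few candidate routes:
A→H→D: 9 + 8 = 17
A→B→F→D: 7 + 6 + 9 = 22
A→H→F→D: 9 + 9 + 9 = 27
A→B→F→E→H→D: 7 + 6 + 4 + 1 + 8 = 26
A→H→C→D: 9 + 9 + 9 = 27
A→H→E→F→D: 9 + 1 + 4 + 9 = 23
Shortest: 17.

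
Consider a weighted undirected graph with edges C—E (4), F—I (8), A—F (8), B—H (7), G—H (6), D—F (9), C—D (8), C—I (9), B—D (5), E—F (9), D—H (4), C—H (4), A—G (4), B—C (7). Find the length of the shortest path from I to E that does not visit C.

Paths from I to E avoiding C:
I-F-E: 8 + 9 = 17
The minimum is 17.

17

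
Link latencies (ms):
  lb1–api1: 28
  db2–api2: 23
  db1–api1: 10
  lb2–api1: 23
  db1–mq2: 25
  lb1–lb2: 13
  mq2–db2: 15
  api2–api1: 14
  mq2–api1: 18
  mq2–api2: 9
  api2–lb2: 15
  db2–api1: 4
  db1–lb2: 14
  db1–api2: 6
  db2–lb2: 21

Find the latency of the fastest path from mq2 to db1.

A few of the mq2→db1 routes:
mq2-api1-db1: 18 + 10 = 28
mq2-api2-db1: 9 + 6 = 15
mq2-db1: 25
Best route has total 15 ms.

15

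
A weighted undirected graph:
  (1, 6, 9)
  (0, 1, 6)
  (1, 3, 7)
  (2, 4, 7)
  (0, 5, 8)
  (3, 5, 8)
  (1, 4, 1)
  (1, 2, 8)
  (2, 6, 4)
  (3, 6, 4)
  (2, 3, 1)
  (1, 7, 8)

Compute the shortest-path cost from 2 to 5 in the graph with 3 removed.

Routes from 2 to 5 avoiding 3:
2 - 4 - 1 - 0 - 5: 7 + 1 + 6 + 8 = 22
2 - 6 - 1 - 0 - 5: 4 + 9 + 6 + 8 = 27
2 - 1 - 0 - 5: 8 + 6 + 8 = 22
Shortest: 22.

22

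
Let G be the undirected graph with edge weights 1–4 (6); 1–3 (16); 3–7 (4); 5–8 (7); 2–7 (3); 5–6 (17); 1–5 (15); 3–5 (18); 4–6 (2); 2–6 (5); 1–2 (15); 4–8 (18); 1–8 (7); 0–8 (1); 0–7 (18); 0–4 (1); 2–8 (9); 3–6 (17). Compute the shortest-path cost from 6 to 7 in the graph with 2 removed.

21

Checking several routes:
6→4→1→8→0→7: 2 + 6 + 7 + 1 + 18 = 34
6→4→1→3→7: 2 + 6 + 16 + 4 = 28
6→4→0→8→1→3→7: 2 + 1 + 1 + 7 + 16 + 4 = 31
6→3→7: 17 + 4 = 21
6→4→0→8→5→3→7: 2 + 1 + 1 + 7 + 18 + 4 = 33
6→4→0→7: 2 + 1 + 18 = 21
Shortest: 21.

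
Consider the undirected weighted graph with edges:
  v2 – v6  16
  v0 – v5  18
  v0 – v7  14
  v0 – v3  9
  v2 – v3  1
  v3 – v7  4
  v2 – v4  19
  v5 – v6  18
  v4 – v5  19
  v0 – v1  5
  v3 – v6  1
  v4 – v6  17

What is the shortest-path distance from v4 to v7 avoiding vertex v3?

Paths from v4 to v7 avoiding v3:
v4 → v5 → v0 → v7: 19 + 18 + 14 = 51
v4 → v6 → v5 → v0 → v7: 17 + 18 + 18 + 14 = 67
v4 → v2 → v6 → v5 → v0 → v7: 19 + 16 + 18 + 18 + 14 = 85
Best route has total 51.

51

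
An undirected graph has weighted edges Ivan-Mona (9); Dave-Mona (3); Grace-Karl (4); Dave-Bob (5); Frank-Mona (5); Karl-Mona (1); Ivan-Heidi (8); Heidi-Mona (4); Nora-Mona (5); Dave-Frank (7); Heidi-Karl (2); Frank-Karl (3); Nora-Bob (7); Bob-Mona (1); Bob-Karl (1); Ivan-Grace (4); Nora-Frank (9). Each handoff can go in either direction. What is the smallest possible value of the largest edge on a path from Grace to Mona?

4

Some routes from Grace to Mona:
Grace -> Karl -> Frank -> Mona: max(4, 3, 5) = 5
Grace -> Karl -> Bob -> Mona: max(4, 1, 1) = 4
Grace -> Karl -> Heidi -> Mona: max(4, 2, 4) = 4
Grace -> Karl -> Mona: max(4, 1) = 4
Grace -> Karl -> Bob -> Dave -> Mona: max(4, 1, 5, 3) = 5
Best route has worst link 4.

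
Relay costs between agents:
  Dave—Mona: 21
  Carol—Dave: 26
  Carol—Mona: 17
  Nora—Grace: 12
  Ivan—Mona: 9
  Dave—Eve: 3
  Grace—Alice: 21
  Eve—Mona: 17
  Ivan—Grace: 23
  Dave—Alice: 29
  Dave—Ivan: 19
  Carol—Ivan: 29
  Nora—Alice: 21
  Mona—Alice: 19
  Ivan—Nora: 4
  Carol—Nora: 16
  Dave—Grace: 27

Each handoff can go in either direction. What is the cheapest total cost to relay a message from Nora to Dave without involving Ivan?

Checking several routes:
Nora → Alice → Dave: 21 + 29 = 50
Nora → Carol → Dave: 16 + 26 = 42
Nora → Carol → Mona → Eve → Dave: 16 + 17 + 17 + 3 = 53
Nora → Grace → Dave: 12 + 27 = 39
Shortest: 39.

39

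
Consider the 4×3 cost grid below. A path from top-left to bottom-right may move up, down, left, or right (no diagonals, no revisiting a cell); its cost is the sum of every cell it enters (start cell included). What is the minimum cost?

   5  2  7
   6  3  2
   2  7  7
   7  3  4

23

Take [0,0]→[0,1]→[1,1]→[1,2]→[2,2]→[3,2] for a total of 5 + 2 + 3 + 2 + 7 + 4 = 23.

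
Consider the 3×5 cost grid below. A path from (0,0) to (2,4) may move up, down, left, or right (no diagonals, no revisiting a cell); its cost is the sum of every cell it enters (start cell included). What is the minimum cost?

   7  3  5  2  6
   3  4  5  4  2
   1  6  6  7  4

Best path: (0,0) -> (0,1) -> (0,2) -> (0,3) -> (1,3) -> (1,4) -> (2,4)
Cost: 7 + 3 + 5 + 2 + 4 + 2 + 4 = 27

27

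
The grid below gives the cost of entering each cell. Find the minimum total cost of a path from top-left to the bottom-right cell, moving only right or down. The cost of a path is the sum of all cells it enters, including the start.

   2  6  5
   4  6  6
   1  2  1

10

One optimal route is [0,0] -> [1,0] -> [2,0] -> [2,1] -> [2,2].
Its cost is 2 + 4 + 1 + 2 + 1 = 10.
(Top row then right column would cost 20.)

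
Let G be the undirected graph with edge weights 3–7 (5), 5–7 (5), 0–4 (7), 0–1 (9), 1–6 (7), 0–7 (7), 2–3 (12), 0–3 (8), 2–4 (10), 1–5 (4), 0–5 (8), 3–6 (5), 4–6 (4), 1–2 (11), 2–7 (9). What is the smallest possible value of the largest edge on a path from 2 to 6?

Comparing a few candidate routes:
2-7-5-1-0-3-6: max(9, 5, 4, 9, 8, 5) = 9
2-7-5-1-6: max(9, 5, 4, 7) = 9
2-7-5-0-3-6: max(9, 5, 8, 8, 5) = 9
2-7-5-1-0-4-6: max(9, 5, 4, 9, 7, 4) = 9
The minimum achievable maximum is 9.

9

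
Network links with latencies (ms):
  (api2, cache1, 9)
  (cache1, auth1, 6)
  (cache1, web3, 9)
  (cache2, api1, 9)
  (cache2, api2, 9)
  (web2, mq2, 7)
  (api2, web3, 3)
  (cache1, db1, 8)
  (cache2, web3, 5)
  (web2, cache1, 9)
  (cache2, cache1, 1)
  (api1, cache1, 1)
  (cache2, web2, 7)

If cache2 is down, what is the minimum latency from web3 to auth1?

15

Candidate routes:
web3 → cache1 → auth1: 9 + 6 = 15
web3 → api2 → cache1 → auth1: 3 + 9 + 6 = 18
Shortest: 15 ms.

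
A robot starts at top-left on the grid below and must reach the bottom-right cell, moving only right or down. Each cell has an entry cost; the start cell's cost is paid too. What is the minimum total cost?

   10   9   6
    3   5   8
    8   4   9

Cheapest: [0,0] → [1,0] → [1,1] → [2,1] → [2,2]
  10 + 3 + 5 + 4 + 9 = 31
For comparison, the top-then-right route costs 42.

31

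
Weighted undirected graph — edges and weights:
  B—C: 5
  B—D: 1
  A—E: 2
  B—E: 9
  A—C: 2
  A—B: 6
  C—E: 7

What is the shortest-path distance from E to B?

Comparing a few candidate routes:
E - A - C - B: 2 + 2 + 5 = 9
E - B: 9
E - A - B: 2 + 6 = 8
Shortest: 8.

8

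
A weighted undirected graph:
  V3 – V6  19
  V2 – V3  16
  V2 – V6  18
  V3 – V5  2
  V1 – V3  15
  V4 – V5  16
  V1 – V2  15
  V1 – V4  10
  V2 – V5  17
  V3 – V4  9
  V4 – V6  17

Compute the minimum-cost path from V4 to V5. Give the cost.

Checking several routes:
V4 → V5: 16
V4 → V3 → V5: 9 + 2 = 11
V4 → V1 → V3 → V5: 10 + 15 + 2 = 27
V4 → V6 → V3 → V5: 17 + 19 + 2 = 38
Best route has total 11.

11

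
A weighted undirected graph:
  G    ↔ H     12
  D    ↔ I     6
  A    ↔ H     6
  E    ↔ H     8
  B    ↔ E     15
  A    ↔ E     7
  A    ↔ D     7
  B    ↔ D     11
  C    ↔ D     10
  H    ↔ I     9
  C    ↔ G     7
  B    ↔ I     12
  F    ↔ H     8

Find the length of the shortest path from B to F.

29

Some routes from B to F:
B -> E -> H -> F: 15 + 8 + 8 = 31
B -> I -> H -> F: 12 + 9 + 8 = 29
B -> D -> A -> H -> F: 11 + 7 + 6 + 8 = 32
B -> D -> I -> H -> F: 11 + 6 + 9 + 8 = 34
Shortest: 29.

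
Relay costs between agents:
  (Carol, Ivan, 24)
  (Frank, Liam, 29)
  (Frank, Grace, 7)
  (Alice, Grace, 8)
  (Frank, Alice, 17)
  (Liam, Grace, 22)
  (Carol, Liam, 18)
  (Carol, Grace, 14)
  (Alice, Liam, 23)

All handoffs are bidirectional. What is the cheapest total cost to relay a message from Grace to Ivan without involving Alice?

38

Routes from Grace to Ivan avoiding Alice:
Grace - Carol - Ivan: 14 + 24 = 38
Grace - Liam - Carol - Ivan: 22 + 18 + 24 = 64
Grace - Frank - Liam - Carol - Ivan: 7 + 29 + 18 + 24 = 78
Best route has total 38.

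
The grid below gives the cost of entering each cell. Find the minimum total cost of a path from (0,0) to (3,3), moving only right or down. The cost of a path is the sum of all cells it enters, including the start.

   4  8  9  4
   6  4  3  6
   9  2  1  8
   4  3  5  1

23

Best path: (0,0) (1,0) (1,1) (2,1) (2,2) (3,2) (3,3)
Cost: 4 + 6 + 4 + 2 + 1 + 5 + 1 = 23
(Top row then right column would cost 40.)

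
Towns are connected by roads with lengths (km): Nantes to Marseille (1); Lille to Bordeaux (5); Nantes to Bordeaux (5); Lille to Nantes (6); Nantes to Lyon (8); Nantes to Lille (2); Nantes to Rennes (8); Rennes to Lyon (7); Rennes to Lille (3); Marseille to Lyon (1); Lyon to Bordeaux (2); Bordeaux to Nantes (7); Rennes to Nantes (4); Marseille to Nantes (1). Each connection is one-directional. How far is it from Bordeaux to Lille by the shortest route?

9

Paths from Bordeaux to Lille:
Bordeaux→Nantes→Lille: 7 + 2 = 9
Bordeaux→Nantes→Rennes→Lille: 7 + 8 + 3 = 18
Best route has total 9 km.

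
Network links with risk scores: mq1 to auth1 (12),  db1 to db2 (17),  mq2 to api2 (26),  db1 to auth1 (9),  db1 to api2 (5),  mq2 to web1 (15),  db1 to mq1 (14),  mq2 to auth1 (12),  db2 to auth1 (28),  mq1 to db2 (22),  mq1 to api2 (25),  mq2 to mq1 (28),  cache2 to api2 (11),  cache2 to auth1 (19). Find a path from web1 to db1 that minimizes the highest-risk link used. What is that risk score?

15

Checking several routes:
web1 - mq2 - auth1 - mq1 - db1: max(15, 12, 12, 14) = 15
web1 - mq2 - auth1 - mq1 - api2 - db1: max(15, 12, 12, 25, 5) = 25
web1 - mq2 - auth1 - db1: max(15, 12, 9) = 15
web1 - mq2 - auth1 - mq1 - db2 - db1: max(15, 12, 12, 22, 17) = 22
web1 - mq2 - auth1 - cache2 - api2 - db1: max(15, 12, 19, 11, 5) = 19
Smallest bottleneck: 15.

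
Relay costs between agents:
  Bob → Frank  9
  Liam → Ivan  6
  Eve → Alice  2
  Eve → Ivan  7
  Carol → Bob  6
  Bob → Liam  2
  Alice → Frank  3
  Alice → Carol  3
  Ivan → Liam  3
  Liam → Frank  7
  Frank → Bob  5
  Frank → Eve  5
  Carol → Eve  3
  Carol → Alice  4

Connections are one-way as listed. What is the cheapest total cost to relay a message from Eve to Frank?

5

A few of the Eve→Frank routes:
Eve → Alice → Frank: 2 + 3 = 5
Eve → Ivan → Liam → Frank: 7 + 3 + 7 = 17
Eve → Alice → Carol → Bob → Liam → Frank: 2 + 3 + 6 + 2 + 7 = 20
The minimum is 5.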